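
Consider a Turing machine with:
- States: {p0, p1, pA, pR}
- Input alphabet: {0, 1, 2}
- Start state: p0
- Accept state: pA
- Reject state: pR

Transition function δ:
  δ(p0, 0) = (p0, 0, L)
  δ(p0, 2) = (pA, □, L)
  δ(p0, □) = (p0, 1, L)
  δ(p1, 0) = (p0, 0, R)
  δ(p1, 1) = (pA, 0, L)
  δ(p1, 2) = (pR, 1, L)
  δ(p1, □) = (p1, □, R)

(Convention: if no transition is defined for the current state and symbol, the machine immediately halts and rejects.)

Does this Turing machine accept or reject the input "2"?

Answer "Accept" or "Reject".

Execution trace:
Initial: [p0]2
Step 1: δ(p0, 2) = (pA, □, L) → [pA]□□

The machine reaches the accept state pA and halts.

Answer: Accept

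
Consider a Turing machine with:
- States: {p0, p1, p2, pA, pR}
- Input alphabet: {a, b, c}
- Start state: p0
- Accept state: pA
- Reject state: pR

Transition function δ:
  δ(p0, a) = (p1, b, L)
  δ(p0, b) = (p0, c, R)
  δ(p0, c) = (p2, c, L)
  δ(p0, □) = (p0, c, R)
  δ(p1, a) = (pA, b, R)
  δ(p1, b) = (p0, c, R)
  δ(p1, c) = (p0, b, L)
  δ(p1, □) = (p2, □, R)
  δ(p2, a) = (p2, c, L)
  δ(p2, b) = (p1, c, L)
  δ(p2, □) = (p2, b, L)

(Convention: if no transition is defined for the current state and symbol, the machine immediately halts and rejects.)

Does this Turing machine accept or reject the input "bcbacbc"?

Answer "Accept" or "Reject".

Execution trace:
Initial: [p0]bcbacbc
Step 1: δ(p0, b) = (p0, c, R) → c[p0]cbacbc
Step 2: δ(p0, c) = (p2, c, L) → [p2]ccbacbc

No transition is defined for δ(p2, c). By convention the machine halts and rejects.

Answer: Reject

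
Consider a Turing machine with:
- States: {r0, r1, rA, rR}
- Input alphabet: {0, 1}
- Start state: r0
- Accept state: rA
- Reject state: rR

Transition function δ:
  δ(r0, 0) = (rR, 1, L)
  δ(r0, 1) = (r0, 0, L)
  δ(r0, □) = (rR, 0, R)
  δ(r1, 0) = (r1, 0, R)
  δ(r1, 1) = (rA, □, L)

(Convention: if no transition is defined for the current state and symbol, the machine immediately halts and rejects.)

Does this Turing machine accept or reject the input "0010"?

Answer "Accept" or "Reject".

Execution trace:
Initial: [r0]0010
Step 1: δ(r0, 0) = (rR, 1, L) → [rR]□1010

The machine reaches the reject state rR and halts.

Answer: Reject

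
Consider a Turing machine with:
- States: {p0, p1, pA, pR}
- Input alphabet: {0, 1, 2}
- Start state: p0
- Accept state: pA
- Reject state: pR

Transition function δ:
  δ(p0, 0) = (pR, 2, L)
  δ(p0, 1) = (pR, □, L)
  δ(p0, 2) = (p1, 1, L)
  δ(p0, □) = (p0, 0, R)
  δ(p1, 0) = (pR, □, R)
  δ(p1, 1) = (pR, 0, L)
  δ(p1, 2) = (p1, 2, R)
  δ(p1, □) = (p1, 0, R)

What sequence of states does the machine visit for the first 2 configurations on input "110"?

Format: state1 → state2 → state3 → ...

Execution trace:
Initial: [p0]110
Step 1: δ(p0, 1) = (pR, □, L) → [pR]□□10

The machine reaches the reject state pR and halts.

State sequence: p0 → pR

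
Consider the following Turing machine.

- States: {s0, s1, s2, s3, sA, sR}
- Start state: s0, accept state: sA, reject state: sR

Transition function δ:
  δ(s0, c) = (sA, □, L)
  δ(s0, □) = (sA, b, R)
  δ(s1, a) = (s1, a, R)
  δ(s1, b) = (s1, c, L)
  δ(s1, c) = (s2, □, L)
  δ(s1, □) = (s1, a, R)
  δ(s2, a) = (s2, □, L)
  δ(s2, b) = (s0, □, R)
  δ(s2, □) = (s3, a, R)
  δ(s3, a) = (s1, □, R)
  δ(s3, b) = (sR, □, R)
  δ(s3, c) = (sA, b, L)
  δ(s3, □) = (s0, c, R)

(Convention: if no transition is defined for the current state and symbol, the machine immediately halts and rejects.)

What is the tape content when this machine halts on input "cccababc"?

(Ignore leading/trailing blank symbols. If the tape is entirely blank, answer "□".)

Execution trace:
Initial: [s0]cccababc
Step 1: δ(s0, c) = (sA, □, L) → [sA]□□ccababc

The machine reaches the accept state sA and halts.

Final tape (ignoring leading/trailing blanks): ccababc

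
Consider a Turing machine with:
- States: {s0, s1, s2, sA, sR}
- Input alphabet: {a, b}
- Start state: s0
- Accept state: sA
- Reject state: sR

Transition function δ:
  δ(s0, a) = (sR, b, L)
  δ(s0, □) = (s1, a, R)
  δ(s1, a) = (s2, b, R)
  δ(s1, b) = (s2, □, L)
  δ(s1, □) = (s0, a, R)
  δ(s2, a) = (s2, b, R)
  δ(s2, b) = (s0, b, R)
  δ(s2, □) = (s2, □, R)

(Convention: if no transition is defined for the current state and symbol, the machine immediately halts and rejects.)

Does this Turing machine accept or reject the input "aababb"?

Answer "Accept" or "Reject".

Execution trace:
Initial: [s0]aababb
Step 1: δ(s0, a) = (sR, b, L) → [sR]□bababb

The machine reaches the reject state sR and halts.

Answer: Reject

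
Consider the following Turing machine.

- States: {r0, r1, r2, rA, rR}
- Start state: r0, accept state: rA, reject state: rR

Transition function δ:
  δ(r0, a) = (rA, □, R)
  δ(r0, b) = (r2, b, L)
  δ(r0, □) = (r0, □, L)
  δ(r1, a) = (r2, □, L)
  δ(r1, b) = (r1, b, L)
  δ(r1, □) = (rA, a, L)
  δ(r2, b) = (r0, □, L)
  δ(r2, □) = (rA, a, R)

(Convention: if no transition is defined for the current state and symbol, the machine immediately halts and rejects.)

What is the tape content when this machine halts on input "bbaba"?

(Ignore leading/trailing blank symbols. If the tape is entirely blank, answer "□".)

Execution trace:
Initial: [r0]bbaba
Step 1: δ(r0, b) = (r2, b, L) → [r2]□bbaba
Step 2: δ(r2, □) = (rA, a, R) → a[rA]bbaba

The machine reaches the accept state rA and halts.

Final tape (ignoring leading/trailing blanks): abbaba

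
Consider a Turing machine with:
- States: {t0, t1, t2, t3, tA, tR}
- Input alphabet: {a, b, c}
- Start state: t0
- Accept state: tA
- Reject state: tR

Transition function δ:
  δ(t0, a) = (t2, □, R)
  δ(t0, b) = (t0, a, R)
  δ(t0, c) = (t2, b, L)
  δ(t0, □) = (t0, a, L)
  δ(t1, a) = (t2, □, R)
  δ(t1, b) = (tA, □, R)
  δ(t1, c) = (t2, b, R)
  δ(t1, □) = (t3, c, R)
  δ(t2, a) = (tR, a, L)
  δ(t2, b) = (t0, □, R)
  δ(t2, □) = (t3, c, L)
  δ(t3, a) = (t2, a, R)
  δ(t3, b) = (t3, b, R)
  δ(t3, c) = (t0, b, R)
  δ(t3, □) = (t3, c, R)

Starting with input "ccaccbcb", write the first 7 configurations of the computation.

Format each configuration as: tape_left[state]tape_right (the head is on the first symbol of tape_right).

Transitions applied:
Step 1: δ(t0, c) = (t2, b, L)
Step 2: δ(t2, □) = (t3, c, L)
Step 3: δ(t3, □) = (t3, c, R)
Step 4: δ(t3, c) = (t0, b, R)
Step 5: δ(t0, b) = (t0, a, R)
Step 6: δ(t0, c) = (t2, b, L)

The first 7 configurations are:
[t0]ccaccbcb ⊢ [t2]□bcaccbcb ⊢ [t3]□cbcaccbcb ⊢ c[t3]cbcaccbcb ⊢ cb[t0]bcaccbcb ⊢ cba[t0]caccbcb ⊢ cb[t2]abaccbcb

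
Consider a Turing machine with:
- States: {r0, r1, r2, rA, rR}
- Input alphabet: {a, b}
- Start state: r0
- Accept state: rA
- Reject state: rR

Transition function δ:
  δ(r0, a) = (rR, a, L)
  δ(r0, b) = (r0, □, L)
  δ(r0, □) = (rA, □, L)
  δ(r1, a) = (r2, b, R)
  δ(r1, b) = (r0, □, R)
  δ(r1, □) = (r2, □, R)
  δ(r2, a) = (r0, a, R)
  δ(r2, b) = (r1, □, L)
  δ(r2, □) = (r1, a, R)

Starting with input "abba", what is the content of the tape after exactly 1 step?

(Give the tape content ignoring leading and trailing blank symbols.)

Execution trace:
Initial: [r0]abba
Step 1: δ(r0, a) = (rR, a, L) → [rR]□abba

The machine reaches the reject state rR and halts.

After 1 step, the tape (ignoring leading/trailing blanks) is: abba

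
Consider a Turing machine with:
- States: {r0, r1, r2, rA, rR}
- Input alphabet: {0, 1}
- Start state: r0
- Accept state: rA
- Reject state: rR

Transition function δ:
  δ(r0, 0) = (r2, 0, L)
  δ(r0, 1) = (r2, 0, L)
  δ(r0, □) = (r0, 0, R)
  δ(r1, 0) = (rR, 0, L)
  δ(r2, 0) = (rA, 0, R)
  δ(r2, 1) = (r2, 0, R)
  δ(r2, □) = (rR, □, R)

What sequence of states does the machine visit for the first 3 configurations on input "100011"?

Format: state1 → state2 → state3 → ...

Execution trace:
Initial: [r0]100011
Step 1: δ(r0, 1) = (r2, 0, L) → [r2]□000011
Step 2: δ(r2, □) = (rR, □, R) → □[rR]000011

The machine reaches the reject state rR and halts.

State sequence: r0 → r2 → rR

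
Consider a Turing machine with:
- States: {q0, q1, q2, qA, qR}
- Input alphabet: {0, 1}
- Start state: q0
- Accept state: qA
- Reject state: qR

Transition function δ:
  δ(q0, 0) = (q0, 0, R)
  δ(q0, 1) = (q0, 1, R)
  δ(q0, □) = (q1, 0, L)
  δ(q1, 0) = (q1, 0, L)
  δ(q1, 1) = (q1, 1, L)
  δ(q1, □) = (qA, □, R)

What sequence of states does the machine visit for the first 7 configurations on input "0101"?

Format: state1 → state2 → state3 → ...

Execution trace:
Initial: [q0]0101
Step 1: δ(q0, 0) = (q0, 0, R) → 0[q0]101
Step 2: δ(q0, 1) = (q0, 1, R) → 01[q0]01
Step 3: δ(q0, 0) = (q0, 0, R) → 010[q0]1
Step 4: δ(q0, 1) = (q0, 1, R) → 0101[q0]□
Step 5: δ(q0, □) = (q1, 0, L) → 010[q1]10
Step 6: δ(q1, 1) = (q1, 1, L) → 01[q1]010

State sequence: q0 → q0 → q0 → q0 → q0 → q1 → q1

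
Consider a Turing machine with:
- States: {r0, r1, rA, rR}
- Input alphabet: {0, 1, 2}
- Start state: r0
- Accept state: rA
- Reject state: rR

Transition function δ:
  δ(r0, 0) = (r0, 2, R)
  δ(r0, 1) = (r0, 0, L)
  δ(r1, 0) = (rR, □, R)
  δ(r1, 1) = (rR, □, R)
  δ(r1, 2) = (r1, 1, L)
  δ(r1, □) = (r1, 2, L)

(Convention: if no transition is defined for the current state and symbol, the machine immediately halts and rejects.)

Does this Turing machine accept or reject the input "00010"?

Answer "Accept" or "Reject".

Execution trace:
Initial: [r0]00010
Step 1: δ(r0, 0) = (r0, 2, R) → 2[r0]0010
Step 2: δ(r0, 0) = (r0, 2, R) → 22[r0]010
Step 3: δ(r0, 0) = (r0, 2, R) → 222[r0]10
Step 4: δ(r0, 1) = (r0, 0, L) → 22[r0]200

No transition is defined for δ(r0, 2). By convention the machine halts and rejects.

Answer: Reject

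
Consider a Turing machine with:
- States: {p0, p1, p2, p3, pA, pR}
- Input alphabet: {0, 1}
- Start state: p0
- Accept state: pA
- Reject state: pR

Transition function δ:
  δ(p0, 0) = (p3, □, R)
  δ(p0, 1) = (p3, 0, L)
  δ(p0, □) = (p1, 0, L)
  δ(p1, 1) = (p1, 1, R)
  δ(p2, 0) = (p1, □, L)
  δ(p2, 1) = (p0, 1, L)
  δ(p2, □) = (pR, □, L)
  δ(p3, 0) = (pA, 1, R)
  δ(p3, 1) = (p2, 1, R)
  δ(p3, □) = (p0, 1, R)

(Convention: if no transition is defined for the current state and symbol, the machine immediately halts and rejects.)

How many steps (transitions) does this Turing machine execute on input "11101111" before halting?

Execution trace:
Initial: [p0]11101111
Step 1: δ(p0, 1) = (p3, 0, L) → [p3]□01101111
Step 2: δ(p3, □) = (p0, 1, R) → 1[p0]01101111
Step 3: δ(p0, 0) = (p3, □, R) → 1□[p3]1101111
Step 4: δ(p3, 1) = (p2, 1, R) → 1□1[p2]101111
Step 5: δ(p2, 1) = (p0, 1, L) → 1□[p0]1101111
Step 6: δ(p0, 1) = (p3, 0, L) → 1[p3]□0101111
Step 7: δ(p3, □) = (p0, 1, R) → 11[p0]0101111
Step 8: δ(p0, 0) = (p3, □, R) → 11□[p3]101111
Step 9: δ(p3, 1) = (p2, 1, R) → 11□1[p2]01111
Step 10: δ(p2, 0) = (p1, □, L) → 11□[p1]1□1111
Step 11: δ(p1, 1) = (p1, 1, R) → 11□1[p1]□1111

No transition is defined for δ(p1, □). By convention the machine halts and rejects.

The machine executed 11 steps before halting.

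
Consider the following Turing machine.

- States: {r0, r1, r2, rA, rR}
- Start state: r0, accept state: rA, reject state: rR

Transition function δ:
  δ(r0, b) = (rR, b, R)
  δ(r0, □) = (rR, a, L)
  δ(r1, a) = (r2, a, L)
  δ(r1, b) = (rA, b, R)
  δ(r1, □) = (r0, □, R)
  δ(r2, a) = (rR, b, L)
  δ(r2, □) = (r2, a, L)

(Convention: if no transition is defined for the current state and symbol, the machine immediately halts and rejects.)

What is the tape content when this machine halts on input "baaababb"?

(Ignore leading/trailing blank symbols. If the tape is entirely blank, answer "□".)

Execution trace:
Initial: [r0]baaababb
Step 1: δ(r0, b) = (rR, b, R) → b[rR]aaababb

The machine reaches the reject state rR and halts.

Final tape (ignoring leading/trailing blanks): baaababb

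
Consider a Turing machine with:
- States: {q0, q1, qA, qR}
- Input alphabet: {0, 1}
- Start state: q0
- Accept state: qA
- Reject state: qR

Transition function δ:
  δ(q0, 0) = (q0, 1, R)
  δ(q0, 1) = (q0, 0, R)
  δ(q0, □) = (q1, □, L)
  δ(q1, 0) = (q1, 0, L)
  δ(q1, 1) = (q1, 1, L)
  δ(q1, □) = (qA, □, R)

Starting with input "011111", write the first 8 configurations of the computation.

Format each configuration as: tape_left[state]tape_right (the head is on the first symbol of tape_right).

Transitions applied:
Step 1: δ(q0, 0) = (q0, 1, R)
Step 2: δ(q0, 1) = (q0, 0, R)
Step 3: δ(q0, 1) = (q0, 0, R)
Step 4: δ(q0, 1) = (q0, 0, R)
Step 5: δ(q0, 1) = (q0, 0, R)
Step 6: δ(q0, 1) = (q0, 0, R)
Step 7: δ(q0, □) = (q1, □, L)

The first 8 configurations are:
[q0]011111 ⊢ 1[q0]11111 ⊢ 10[q0]1111 ⊢ 100[q0]111 ⊢ 1000[q0]11 ⊢ 10000[q0]1 ⊢ 100000[q0]□ ⊢ 10000[q1]0□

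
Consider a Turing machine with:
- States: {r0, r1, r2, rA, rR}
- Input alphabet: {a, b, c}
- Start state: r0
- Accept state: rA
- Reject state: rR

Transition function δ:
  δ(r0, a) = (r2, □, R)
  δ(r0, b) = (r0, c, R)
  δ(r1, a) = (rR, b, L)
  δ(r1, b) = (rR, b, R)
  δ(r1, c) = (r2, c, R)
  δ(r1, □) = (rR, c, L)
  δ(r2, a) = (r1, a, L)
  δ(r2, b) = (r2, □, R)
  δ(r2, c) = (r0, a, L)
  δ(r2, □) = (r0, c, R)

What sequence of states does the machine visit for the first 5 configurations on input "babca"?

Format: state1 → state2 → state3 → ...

Execution trace:
Initial: [r0]babca
Step 1: δ(r0, b) = (r0, c, R) → c[r0]abca
Step 2: δ(r0, a) = (r2, □, R) → c□[r2]bca
Step 3: δ(r2, b) = (r2, □, R) → c□□[r2]ca
Step 4: δ(r2, c) = (r0, a, L) → c□[r0]□aa

No transition is defined for δ(r0, □). By convention the machine halts and rejects.

State sequence: r0 → r0 → r2 → r2 → r0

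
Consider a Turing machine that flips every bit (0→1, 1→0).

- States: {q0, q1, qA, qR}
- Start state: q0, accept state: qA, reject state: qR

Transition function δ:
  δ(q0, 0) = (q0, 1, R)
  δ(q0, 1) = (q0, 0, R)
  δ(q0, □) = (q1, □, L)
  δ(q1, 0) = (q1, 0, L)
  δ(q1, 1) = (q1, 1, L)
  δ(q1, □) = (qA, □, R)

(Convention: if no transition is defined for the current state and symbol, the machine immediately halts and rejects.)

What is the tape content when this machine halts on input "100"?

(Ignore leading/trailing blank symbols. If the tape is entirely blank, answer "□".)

Execution trace:
Initial: [q0]100
Step 1: δ(q0, 1) = (q0, 0, R) → 0[q0]00
Step 2: δ(q0, 0) = (q0, 1, R) → 01[q0]0
Step 3: δ(q0, 0) = (q0, 1, R) → 011[q0]□
Step 4: δ(q0, □) = (q1, □, L) → 01[q1]1□
Step 5: δ(q1, 1) = (q1, 1, L) → 0[q1]11□
Step 6: δ(q1, 1) = (q1, 1, L) → [q1]011□
Step 7: δ(q1, 0) = (q1, 0, L) → [q1]□011□
Step 8: δ(q1, □) = (qA, □, R) → □[qA]011□

The machine reaches the accept state qA and halts.

Final tape (ignoring leading/trailing blanks): 011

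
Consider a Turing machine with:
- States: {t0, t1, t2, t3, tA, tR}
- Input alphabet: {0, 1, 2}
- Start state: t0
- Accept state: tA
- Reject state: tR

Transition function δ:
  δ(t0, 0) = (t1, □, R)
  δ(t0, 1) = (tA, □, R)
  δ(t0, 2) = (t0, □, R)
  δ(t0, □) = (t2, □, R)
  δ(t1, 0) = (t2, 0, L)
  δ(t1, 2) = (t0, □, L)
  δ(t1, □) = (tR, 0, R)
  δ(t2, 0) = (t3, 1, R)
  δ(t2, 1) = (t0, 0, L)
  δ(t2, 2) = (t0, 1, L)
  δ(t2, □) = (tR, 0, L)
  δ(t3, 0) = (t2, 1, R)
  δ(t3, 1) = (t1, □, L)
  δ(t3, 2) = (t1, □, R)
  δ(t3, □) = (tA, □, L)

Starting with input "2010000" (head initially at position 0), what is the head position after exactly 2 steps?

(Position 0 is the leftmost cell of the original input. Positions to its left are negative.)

Execution trace (head position shown):
Step 0: [t0]2010000  (head at position 0)
Step 1: move right → □[t0]010000  (head at position 1)
Step 2: move right → □□[t1]10000  (head at position 2)

After 2 steps, the head is at position 2.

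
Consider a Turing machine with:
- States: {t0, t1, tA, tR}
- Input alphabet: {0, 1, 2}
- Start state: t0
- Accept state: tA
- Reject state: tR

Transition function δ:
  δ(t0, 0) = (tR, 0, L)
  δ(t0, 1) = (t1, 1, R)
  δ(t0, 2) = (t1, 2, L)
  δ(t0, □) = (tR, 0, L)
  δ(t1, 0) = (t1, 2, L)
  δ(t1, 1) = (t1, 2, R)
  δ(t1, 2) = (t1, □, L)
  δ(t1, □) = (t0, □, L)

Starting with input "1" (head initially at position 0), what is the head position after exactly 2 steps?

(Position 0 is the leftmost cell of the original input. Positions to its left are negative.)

Execution trace (head position shown):
Step 0: [t0]1  (head at position 0)
Step 1: move right → 1[t1]□  (head at position 1)
Step 2: move left → [t0]1□  (head at position 0)

After 2 steps, the head is at position 0.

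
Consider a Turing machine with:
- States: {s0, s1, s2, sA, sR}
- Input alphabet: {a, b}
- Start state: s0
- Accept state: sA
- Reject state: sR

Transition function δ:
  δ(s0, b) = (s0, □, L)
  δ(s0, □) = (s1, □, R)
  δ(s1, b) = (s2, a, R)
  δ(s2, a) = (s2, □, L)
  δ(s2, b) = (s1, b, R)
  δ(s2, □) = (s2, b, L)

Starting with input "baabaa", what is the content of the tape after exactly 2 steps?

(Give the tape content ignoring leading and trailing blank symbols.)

Execution trace:
Initial: [s0]baabaa
Step 1: δ(s0, b) = (s0, □, L) → [s0]□□aabaa
Step 2: δ(s0, □) = (s1, □, R) → □[s1]□aabaa

No transition is defined for δ(s1, □). By convention the machine halts and rejects.

After 2 steps, the tape (ignoring leading/trailing blanks) is: aabaa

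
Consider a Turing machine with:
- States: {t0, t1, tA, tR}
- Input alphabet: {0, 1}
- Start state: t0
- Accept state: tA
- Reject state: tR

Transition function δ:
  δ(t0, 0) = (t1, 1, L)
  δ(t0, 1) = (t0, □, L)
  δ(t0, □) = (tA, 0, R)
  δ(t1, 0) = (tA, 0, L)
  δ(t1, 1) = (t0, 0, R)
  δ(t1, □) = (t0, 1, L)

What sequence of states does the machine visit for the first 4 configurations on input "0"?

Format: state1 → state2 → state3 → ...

Execution trace:
Initial: [t0]0
Step 1: δ(t0, 0) = (t1, 1, L) → [t1]□1
Step 2: δ(t1, □) = (t0, 1, L) → [t0]□11
Step 3: δ(t0, □) = (tA, 0, R) → 0[tA]11

The machine reaches the accept state tA and halts.

State sequence: t0 → t1 → t0 → tA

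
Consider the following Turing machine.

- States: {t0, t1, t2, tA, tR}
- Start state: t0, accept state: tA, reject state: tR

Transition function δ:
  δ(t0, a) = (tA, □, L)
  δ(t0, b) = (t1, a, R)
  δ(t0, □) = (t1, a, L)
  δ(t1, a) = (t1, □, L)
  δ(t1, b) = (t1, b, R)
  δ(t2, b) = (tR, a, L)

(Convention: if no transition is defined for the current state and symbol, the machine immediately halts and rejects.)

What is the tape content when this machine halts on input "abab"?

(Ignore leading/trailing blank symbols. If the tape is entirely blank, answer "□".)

Execution trace:
Initial: [t0]abab
Step 1: δ(t0, a) = (tA, □, L) → [tA]□□bab

The machine reaches the accept state tA and halts.

Final tape (ignoring leading/trailing blanks): bab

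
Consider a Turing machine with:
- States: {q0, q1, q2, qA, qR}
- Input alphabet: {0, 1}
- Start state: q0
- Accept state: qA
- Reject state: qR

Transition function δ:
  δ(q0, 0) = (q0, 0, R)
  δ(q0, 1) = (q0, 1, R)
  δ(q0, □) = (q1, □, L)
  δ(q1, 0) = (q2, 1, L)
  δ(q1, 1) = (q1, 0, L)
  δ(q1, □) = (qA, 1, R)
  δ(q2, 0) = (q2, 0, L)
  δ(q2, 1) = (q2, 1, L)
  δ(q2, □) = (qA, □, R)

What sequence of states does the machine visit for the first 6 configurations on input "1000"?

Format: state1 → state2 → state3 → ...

Execution trace:
Initial: [q0]1000
Step 1: δ(q0, 1) = (q0, 1, R) → 1[q0]000
Step 2: δ(q0, 0) = (q0, 0, R) → 10[q0]00
Step 3: δ(q0, 0) = (q0, 0, R) → 100[q0]0
Step 4: δ(q0, 0) = (q0, 0, R) → 1000[q0]□
Step 5: δ(q0, □) = (q1, □, L) → 100[q1]0□

State sequence: q0 → q0 → q0 → q0 → q0 → q1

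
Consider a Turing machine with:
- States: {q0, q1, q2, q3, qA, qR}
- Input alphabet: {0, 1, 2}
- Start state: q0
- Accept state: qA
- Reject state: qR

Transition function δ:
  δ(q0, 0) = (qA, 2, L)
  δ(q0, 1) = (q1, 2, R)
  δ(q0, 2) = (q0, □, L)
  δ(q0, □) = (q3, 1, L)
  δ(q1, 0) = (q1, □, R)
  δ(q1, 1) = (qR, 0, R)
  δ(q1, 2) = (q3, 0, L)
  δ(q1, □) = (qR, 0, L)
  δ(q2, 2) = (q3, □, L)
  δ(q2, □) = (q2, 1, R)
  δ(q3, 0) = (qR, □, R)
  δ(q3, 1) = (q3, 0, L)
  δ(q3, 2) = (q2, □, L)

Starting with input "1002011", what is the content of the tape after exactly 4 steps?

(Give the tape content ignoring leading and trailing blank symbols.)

Execution trace:
Initial: [q0]1002011
Step 1: δ(q0, 1) = (q1, 2, R) → 2[q1]002011
Step 2: δ(q1, 0) = (q1, □, R) → 2□[q1]02011
Step 3: δ(q1, 0) = (q1, □, R) → 2□□[q1]2011
Step 4: δ(q1, 2) = (q3, 0, L) → 2□[q3]□0011

No transition is defined for δ(q3, □). By convention the machine halts and rejects.

After 4 steps, the tape (ignoring leading/trailing blanks) is: 2□□0011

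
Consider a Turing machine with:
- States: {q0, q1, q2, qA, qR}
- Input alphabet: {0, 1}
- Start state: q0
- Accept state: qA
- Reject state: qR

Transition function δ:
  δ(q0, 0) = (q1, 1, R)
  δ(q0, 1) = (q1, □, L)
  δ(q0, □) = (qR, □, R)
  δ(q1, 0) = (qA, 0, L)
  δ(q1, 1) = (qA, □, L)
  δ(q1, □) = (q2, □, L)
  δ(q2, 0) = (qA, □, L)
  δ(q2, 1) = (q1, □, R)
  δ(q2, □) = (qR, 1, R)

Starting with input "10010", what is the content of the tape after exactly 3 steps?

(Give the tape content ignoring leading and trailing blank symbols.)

Execution trace:
Initial: [q0]10010
Step 1: δ(q0, 1) = (q1, □, L) → [q1]□□0010
Step 2: δ(q1, □) = (q2, □, L) → [q2]□□□0010
Step 3: δ(q2, □) = (qR, 1, R) → 1[qR]□□0010

The machine reaches the reject state qR and halts.

After 3 steps, the tape (ignoring leading/trailing blanks) is: 1□□0010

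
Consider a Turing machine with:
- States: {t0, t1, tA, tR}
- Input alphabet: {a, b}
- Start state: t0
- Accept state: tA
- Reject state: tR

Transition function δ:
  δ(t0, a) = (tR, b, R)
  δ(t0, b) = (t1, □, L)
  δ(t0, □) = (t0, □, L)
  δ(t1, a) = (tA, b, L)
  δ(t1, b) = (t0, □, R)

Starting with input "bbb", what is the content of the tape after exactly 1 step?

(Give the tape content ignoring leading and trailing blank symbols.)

Execution trace:
Initial: [t0]bbb
Step 1: δ(t0, b) = (t1, □, L) → [t1]□□bb

No transition is defined for δ(t1, □). By convention the machine halts and rejects.

After 1 step, the tape (ignoring leading/trailing blanks) is: bb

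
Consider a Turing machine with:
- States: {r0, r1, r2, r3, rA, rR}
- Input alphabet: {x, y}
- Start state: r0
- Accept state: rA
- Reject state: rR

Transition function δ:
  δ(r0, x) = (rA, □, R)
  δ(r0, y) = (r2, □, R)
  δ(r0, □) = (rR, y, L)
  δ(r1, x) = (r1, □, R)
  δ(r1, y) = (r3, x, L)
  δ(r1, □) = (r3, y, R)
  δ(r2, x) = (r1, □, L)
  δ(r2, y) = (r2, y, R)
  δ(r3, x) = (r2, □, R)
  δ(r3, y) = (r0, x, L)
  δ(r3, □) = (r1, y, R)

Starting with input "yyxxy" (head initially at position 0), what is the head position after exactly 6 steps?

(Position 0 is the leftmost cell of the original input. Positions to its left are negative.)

Execution trace (head position shown):
Step 0: [r0]yyxxy  (head at position 0)
Step 1: move right → □[r2]yxxy  (head at position 1)
Step 2: move right → □y[r2]xxy  (head at position 2)
Step 3: move left → □[r1]y□xy  (head at position 1)
Step 4: move left → [r3]□x□xy  (head at position 0)
Step 5: move right → y[r1]x□xy  (head at position 1)
Step 6: move right → y□[r1]□xy  (head at position 2)

After 6 steps, the head is at position 2.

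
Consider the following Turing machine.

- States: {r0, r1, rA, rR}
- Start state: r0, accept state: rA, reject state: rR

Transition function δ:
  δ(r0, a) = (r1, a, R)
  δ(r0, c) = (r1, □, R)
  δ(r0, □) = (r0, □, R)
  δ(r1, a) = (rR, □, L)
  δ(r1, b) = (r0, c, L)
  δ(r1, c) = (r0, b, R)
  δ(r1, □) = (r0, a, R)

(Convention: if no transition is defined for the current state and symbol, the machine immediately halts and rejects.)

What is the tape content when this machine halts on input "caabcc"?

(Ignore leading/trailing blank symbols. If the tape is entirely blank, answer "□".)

Execution trace:
Initial: [r0]caabcc
Step 1: δ(r0, c) = (r1, □, R) → □[r1]aabcc
Step 2: δ(r1, a) = (rR, □, L) → [rR]□□abcc

The machine reaches the reject state rR and halts.

Final tape (ignoring leading/trailing blanks): abcc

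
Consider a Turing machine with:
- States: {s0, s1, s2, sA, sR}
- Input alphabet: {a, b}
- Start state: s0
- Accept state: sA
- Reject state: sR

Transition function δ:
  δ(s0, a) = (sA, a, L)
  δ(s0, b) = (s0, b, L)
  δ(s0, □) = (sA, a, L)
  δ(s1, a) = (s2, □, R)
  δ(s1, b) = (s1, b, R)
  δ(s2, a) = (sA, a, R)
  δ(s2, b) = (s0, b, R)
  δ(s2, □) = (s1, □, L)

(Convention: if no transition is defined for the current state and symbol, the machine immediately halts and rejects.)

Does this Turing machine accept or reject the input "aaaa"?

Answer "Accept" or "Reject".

Execution trace:
Initial: [s0]aaaa
Step 1: δ(s0, a) = (sA, a, L) → [sA]□aaaa

The machine reaches the accept state sA and halts.

Answer: Accept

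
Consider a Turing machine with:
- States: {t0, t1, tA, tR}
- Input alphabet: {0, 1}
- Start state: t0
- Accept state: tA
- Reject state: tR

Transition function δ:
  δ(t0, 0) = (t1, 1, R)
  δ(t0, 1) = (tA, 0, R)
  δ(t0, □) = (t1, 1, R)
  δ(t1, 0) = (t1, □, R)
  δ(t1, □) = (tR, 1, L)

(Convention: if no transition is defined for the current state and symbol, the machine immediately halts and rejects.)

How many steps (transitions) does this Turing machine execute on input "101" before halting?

Execution trace:
Initial: [t0]101
Step 1: δ(t0, 1) = (tA, 0, R) → 0[tA]01

The machine reaches the accept state tA and halts.

The machine executed 1 step before halting.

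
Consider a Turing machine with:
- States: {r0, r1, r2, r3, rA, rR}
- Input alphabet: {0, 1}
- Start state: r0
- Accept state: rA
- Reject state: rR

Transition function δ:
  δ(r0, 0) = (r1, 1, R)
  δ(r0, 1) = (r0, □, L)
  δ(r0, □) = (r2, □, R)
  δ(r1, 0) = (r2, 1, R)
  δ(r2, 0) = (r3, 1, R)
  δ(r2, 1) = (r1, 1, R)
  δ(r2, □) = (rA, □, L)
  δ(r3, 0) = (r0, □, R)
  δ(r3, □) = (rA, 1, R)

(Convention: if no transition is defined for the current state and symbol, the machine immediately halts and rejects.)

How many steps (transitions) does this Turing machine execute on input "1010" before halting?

Execution trace:
Initial: [r0]1010
Step 1: δ(r0, 1) = (r0, □, L) → [r0]□□010
Step 2: δ(r0, □) = (r2, □, R) → □[r2]□010
Step 3: δ(r2, □) = (rA, □, L) → [rA]□□010

The machine reaches the accept state rA and halts.

The machine executed 3 steps before halting.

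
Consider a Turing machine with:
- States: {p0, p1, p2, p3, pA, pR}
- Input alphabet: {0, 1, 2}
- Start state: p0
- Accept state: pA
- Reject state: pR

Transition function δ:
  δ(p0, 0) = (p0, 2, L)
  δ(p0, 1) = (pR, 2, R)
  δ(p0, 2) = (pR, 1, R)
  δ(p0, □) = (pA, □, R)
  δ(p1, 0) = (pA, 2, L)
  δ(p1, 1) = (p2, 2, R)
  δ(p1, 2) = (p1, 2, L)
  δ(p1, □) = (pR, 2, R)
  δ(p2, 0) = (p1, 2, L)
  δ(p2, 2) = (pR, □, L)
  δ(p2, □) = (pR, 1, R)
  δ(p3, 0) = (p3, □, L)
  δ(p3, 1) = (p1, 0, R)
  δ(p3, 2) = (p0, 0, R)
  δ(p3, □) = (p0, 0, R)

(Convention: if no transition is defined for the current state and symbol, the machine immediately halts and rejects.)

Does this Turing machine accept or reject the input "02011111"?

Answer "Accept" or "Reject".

Execution trace:
Initial: [p0]02011111
Step 1: δ(p0, 0) = (p0, 2, L) → [p0]□22011111
Step 2: δ(p0, □) = (pA, □, R) → □[pA]22011111

The machine reaches the accept state pA and halts.

Answer: Accept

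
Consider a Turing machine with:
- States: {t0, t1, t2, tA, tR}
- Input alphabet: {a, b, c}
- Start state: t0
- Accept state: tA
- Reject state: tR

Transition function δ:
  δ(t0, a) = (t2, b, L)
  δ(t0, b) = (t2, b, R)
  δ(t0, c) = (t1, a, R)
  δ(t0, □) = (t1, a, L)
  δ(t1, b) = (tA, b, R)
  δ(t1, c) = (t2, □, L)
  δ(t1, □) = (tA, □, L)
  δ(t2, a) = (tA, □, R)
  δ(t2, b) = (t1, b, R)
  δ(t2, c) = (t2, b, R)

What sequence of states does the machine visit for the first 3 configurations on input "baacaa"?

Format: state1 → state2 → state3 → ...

Execution trace:
Initial: [t0]baacaa
Step 1: δ(t0, b) = (t2, b, R) → b[t2]aacaa
Step 2: δ(t2, a) = (tA, □, R) → b□[tA]acaa

The machine reaches the accept state tA and halts.

State sequence: t0 → t2 → tA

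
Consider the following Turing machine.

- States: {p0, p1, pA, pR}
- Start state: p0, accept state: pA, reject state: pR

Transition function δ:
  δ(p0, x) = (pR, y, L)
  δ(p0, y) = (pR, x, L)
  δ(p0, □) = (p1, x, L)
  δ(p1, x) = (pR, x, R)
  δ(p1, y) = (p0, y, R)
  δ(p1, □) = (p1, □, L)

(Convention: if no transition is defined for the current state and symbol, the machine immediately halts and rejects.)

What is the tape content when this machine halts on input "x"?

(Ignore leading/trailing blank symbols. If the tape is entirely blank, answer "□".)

Execution trace:
Initial: [p0]x
Step 1: δ(p0, x) = (pR, y, L) → [pR]□y

The machine reaches the reject state pR and halts.

Final tape (ignoring leading/trailing blanks): y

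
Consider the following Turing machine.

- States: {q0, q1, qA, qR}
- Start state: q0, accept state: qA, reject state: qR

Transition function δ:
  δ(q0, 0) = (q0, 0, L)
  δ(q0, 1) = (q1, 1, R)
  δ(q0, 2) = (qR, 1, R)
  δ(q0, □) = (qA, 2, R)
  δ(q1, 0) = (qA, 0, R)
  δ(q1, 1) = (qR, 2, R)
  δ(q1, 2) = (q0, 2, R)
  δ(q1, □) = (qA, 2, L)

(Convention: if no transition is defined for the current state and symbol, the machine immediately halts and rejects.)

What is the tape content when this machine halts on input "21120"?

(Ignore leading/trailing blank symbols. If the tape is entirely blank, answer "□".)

Execution trace:
Initial: [q0]21120
Step 1: δ(q0, 2) = (qR, 1, R) → 1[qR]1120

The machine reaches the reject state qR and halts.

Final tape (ignoring leading/trailing blanks): 11120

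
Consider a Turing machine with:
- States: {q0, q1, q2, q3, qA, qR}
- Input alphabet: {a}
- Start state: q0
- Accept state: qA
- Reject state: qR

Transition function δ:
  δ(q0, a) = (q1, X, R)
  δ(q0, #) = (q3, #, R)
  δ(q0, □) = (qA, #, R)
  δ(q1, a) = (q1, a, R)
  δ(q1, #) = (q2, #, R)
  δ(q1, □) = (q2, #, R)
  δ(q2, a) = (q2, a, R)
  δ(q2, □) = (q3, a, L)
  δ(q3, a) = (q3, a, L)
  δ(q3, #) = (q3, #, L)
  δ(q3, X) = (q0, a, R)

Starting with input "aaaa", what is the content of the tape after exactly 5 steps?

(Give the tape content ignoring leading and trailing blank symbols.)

Execution trace:
Initial: [q0]aaaa
Step 1: δ(q0, a) = (q1, X, R) → X[q1]aaa
Step 2: δ(q1, a) = (q1, a, R) → Xa[q1]aa
Step 3: δ(q1, a) = (q1, a, R) → Xaa[q1]a
Step 4: δ(q1, a) = (q1, a, R) → Xaaa[q1]□
Step 5: δ(q1, □) = (q2, #, R) → Xaaa#[q2]□

After 5 steps, the tape (ignoring leading/trailing blanks) is: Xaaa#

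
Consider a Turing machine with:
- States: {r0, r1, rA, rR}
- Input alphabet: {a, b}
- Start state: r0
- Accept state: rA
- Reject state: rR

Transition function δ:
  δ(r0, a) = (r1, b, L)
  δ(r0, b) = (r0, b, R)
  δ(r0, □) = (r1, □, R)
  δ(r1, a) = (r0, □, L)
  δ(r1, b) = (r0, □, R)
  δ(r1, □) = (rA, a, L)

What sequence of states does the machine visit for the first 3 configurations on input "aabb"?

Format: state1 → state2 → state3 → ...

Execution trace:
Initial: [r0]aabb
Step 1: δ(r0, a) = (r1, b, L) → [r1]□babb
Step 2: δ(r1, □) = (rA, a, L) → [rA]□ababb

The machine reaches the accept state rA and halts.

State sequence: r0 → r1 → rA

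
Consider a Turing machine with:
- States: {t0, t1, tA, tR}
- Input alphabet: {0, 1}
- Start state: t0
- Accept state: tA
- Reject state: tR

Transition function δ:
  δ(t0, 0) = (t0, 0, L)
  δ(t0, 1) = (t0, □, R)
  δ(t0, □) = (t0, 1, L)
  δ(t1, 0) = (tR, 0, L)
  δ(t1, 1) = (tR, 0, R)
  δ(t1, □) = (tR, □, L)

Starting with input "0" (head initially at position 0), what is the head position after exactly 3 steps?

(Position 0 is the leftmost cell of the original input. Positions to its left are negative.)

Execution trace (head position shown):
Step 0: [t0]0  (head at position 0)
Step 1: move left → [t0]□0  (head at position -1)
Step 2: move left → [t0]□10  (head at position -2)
Step 3: move left → [t0]□110  (head at position -3)

After 3 steps, the head is at position -3.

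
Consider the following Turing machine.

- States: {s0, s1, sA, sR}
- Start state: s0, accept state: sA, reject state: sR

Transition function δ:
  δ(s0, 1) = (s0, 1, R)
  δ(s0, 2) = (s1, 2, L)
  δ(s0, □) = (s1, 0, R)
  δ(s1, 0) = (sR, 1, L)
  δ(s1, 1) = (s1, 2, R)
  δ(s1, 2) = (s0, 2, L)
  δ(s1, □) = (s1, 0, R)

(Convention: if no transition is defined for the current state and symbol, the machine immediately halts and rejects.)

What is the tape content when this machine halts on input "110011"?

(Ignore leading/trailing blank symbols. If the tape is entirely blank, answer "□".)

Execution trace:
Initial: [s0]110011
Step 1: δ(s0, 1) = (s0, 1, R) → 1[s0]10011
Step 2: δ(s0, 1) = (s0, 1, R) → 11[s0]0011

No transition is defined for δ(s0, 0). By convention the machine halts and rejects.

Final tape (ignoring leading/trailing blanks): 110011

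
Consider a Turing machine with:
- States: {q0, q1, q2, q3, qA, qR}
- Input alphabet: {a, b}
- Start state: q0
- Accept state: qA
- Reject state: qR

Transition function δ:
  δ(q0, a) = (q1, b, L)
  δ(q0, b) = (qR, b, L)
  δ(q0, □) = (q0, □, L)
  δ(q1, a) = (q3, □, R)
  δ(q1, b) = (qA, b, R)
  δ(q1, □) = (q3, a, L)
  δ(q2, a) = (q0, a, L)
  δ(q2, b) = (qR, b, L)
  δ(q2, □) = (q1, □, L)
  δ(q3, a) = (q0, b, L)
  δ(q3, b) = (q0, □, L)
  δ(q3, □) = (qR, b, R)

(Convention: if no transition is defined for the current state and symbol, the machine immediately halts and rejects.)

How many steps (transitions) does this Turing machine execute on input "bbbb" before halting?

Execution trace:
Initial: [q0]bbbb
Step 1: δ(q0, b) = (qR, b, L) → [qR]□bbbb

The machine reaches the reject state qR and halts.

The machine executed 1 step before halting.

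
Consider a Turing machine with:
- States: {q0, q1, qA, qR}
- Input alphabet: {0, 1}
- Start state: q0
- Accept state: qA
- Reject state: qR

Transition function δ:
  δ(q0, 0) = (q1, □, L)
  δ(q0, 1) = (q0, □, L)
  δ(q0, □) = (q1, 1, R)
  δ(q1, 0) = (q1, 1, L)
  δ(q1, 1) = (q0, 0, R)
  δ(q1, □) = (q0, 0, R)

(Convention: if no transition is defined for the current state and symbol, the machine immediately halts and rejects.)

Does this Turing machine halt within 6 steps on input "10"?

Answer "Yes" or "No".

Execution trace:
Initial: [q0]10
Step 1: δ(q0, 1) = (q0, □, L) → [q0]□□0
Step 2: δ(q0, □) = (q1, 1, R) → 1[q1]□0
Step 3: δ(q1, □) = (q0, 0, R) → 10[q0]0
Step 4: δ(q0, 0) = (q1, □, L) → 1[q1]0□
Step 5: δ(q1, 0) = (q1, 1, L) → [q1]11□
Step 6: δ(q1, 1) = (q0, 0, R) → 0[q0]1□

The machine has not reached a halting state after 6 steps.
The machine did not halt within the 6-step bound.

Answer: No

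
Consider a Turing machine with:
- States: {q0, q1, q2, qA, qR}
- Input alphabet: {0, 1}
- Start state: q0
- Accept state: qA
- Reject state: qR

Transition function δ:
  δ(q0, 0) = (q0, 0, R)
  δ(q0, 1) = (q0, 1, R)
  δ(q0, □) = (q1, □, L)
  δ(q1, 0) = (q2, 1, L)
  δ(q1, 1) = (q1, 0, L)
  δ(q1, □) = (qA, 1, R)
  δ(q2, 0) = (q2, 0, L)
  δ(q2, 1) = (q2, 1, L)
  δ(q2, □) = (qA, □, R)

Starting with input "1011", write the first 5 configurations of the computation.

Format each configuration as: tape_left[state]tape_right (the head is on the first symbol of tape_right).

Transitions applied:
Step 1: δ(q0, 1) = (q0, 1, R)
Step 2: δ(q0, 0) = (q0, 0, R)
Step 3: δ(q0, 1) = (q0, 1, R)
Step 4: δ(q0, 1) = (q0, 1, R)

The first 5 configurations are:
[q0]1011 ⊢ 1[q0]011 ⊢ 10[q0]11 ⊢ 101[q0]1 ⊢ 1011[q0]□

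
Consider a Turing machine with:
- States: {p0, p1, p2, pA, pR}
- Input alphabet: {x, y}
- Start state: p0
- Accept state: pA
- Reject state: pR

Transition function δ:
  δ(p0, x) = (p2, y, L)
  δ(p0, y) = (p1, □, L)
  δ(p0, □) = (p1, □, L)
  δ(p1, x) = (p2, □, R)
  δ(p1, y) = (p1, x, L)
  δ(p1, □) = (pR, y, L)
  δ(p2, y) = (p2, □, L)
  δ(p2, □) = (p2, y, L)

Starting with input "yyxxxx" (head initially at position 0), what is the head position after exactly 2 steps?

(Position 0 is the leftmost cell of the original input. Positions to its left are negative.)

Execution trace (head position shown):
Step 0: [p0]yyxxxx  (head at position 0)
Step 1: move left → [p1]□□yxxxx  (head at position -1)
Step 2: move left → [pR]□y□yxxxx  (head at position -2)

After 2 steps, the head is at position -2.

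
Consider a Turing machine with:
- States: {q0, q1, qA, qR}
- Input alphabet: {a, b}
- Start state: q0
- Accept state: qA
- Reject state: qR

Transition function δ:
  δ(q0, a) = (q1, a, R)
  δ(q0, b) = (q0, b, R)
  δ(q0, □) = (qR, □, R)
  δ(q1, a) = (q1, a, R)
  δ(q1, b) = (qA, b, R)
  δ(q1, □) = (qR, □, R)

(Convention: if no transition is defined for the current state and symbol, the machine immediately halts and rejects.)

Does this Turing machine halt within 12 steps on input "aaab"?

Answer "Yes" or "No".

Execution trace:
Initial: [q0]aaab
Step 1: δ(q0, a) = (q1, a, R) → a[q1]aab
Step 2: δ(q1, a) = (q1, a, R) → aa[q1]ab
Step 3: δ(q1, a) = (q1, a, R) → aaa[q1]b
Step 4: δ(q1, b) = (qA, b, R) → aaab[qA]□

The machine reaches the accept state qA and halts.
The machine halted after 4 steps (within the 12-step bound).

Answer: Yes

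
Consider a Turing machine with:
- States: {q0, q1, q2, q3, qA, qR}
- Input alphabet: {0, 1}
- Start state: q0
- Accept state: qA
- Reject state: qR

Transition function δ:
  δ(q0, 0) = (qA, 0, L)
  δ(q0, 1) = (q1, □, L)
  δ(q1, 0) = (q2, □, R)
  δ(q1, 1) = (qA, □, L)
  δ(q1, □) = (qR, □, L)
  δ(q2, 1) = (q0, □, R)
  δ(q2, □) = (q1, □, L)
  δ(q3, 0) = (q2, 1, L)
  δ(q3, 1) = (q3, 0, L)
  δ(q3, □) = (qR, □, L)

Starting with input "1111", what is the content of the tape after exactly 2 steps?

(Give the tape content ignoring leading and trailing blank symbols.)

Execution trace:
Initial: [q0]1111
Step 1: δ(q0, 1) = (q1, □, L) → [q1]□□111
Step 2: δ(q1, □) = (qR, □, L) → [qR]□□□111

The machine reaches the reject state qR and halts.

After 2 steps, the tape (ignoring leading/trailing blanks) is: 111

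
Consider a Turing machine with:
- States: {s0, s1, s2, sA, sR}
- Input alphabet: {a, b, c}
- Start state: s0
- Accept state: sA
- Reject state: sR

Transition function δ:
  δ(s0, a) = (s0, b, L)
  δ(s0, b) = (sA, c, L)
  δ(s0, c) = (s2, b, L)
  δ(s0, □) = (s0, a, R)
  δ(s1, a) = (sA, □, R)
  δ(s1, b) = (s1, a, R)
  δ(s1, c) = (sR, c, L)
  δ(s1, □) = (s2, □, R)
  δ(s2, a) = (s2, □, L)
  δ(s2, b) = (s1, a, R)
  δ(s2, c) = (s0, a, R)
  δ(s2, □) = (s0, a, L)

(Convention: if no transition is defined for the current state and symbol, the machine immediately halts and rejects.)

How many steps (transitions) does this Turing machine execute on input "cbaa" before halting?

Execution trace:
Initial: [s0]cbaa
Step 1: δ(s0, c) = (s2, b, L) → [s2]□bbaa
Step 2: δ(s2, □) = (s0, a, L) → [s0]□abbaa
Step 3: δ(s0, □) = (s0, a, R) → a[s0]abbaa
Step 4: δ(s0, a) = (s0, b, L) → [s0]abbbaa
Step 5: δ(s0, a) = (s0, b, L) → [s0]□bbbbaa
Step 6: δ(s0, □) = (s0, a, R) → a[s0]bbbbaa
Step 7: δ(s0, b) = (sA, c, L) → [sA]acbbbaa

The machine reaches the accept state sA and halts.

The machine executed 7 steps before halting.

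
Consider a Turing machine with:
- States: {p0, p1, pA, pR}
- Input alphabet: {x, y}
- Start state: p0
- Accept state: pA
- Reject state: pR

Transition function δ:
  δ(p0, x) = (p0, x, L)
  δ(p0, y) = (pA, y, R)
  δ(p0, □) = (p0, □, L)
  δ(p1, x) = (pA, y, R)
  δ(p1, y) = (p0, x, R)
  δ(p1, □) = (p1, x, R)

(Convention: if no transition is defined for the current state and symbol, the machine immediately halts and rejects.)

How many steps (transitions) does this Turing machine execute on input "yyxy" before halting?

Execution trace:
Initial: [p0]yyxy
Step 1: δ(p0, y) = (pA, y, R) → y[pA]yxy

The machine reaches the accept state pA and halts.

The machine executed 1 step before halting.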